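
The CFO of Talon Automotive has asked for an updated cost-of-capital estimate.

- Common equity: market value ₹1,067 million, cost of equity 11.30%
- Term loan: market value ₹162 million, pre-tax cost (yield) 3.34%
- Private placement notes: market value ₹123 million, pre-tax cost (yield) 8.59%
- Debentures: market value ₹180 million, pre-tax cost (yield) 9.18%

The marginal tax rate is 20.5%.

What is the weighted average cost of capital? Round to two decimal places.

Total capital V = 1067 + 162 + 123 + 180 = 1532.
Equity: weight = 1067/1532 = 0.6965; cost = 11.3%.
Term loan: weight = 162/1532 = 0.1057; after-tax cost = 3.34% × (1 − 20.5%) = 2.6553%.
Private placement notes: weight = 123/1532 = 0.0803; after-tax cost = 8.59% × (1 − 20.5%) = 6.8291%.
Debentures: weight = 180/1532 = 0.1175; after-tax cost = 9.18% × (1 − 20.5%) = 7.2981%.
WACC = 0.6965 × 11.3000% + 0.1057 × 2.6553% + 0.0803 × 6.8291% + 0.1175 × 7.2981% = 9.5567%.

9.56%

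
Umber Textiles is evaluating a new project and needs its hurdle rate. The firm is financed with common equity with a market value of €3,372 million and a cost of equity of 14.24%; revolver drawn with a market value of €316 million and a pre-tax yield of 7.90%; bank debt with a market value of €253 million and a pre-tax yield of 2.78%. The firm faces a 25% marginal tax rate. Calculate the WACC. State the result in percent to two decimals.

12.79%

Total capital V = 3372 + 316 + 253 = 3941.
Equity: weight = 3372/3941 = 0.8556; cost = 14.24%.
Revolver drawn: weight = 316/3941 = 0.0802; after-tax cost = 7.9% × (1 − 25%) = 5.9250%.
Bank debt: weight = 253/3941 = 0.0642; after-tax cost = 2.78% × (1 − 25%) = 2.0850%.
WACC = 0.8556 × 14.2400% + 0.0802 × 5.9250% + 0.0642 × 2.0850% = 12.7930%.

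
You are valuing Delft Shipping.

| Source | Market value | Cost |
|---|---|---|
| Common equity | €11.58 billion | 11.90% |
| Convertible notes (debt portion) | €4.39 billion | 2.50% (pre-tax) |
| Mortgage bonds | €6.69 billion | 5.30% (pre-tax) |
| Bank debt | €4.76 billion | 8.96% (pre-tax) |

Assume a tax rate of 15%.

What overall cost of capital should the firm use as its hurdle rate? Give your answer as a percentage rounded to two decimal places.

7.79%

Total capital V = 11.58 + 4.39 + 6.69 + 4.76 = 27.42.
Equity: weight = 11.58/27.42 = 0.4223; cost = 11.9%.
Convertible notes (debt portion): weight = 4.39/27.42 = 0.1601; after-tax cost = 2.5% × (1 − 15%) = 2.1250%.
Mortgage bonds: weight = 6.69/27.42 = 0.2440; after-tax cost = 5.3% × (1 − 15%) = 4.5050%.
Bank debt: weight = 4.76/27.42 = 0.1736; after-tax cost = 8.96% × (1 − 15%) = 7.6160%.
WACC = 0.4223 × 11.9000% + 0.1601 × 2.1250% + 0.2440 × 4.5050% + 0.1736 × 7.6160% = 7.7871%.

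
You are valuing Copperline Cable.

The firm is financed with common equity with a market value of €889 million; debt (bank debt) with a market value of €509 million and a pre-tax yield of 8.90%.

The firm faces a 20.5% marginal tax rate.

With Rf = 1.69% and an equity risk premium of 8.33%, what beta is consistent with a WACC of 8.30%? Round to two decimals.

Total capital V = 889 + 509 = 1398.
Equity weight = 889/1398 = 0.6359.
Bank debt weight = 509/1398 = 0.3641.
Debt contribution = 0.3641 × 8.9% × (1 − 20.5%) = 2.5761%.
Required equity contribution = 8.3% − 2.5761% = 5.7239%  ⇒  Re = 9.0011%.
CAPM: 9.0011% = 1.69% + β × 8.33%  ⇒  β = 0.8777.

0.88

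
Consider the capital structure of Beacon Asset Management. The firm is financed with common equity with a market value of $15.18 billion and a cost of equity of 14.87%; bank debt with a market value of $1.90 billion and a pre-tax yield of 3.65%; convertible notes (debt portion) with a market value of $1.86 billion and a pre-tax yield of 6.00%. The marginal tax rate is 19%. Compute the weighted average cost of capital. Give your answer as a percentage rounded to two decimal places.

Total capital V = 15.18 + 1.9 + 1.86 = 18.94.
Equity: weight = 15.18/18.94 = 0.8015; cost = 14.87%.
Bank debt: weight = 1.9/18.94 = 0.1003; after-tax cost = 3.65% × (1 − 19%) = 2.9565%.
Convertible notes (debt portion): weight = 1.86/18.94 = 0.0982; after-tax cost = 6% × (1 − 19%) = 4.8600%.
WACC = 0.8015 × 14.8700% + 0.1003 × 2.9565% + 0.0982 × 4.8600% = 12.6918%.

12.69%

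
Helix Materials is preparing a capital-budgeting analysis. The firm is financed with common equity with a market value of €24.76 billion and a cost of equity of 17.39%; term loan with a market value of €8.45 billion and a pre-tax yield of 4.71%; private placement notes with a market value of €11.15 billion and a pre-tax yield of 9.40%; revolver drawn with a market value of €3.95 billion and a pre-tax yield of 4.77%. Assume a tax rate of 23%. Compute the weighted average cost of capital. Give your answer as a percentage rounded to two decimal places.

11.52%

Total capital V = 24.76 + 8.45 + 11.15 + 3.95 = 48.31.
Equity: weight = 24.76/48.31 = 0.5125; cost = 17.39%.
Term loan: weight = 8.45/48.31 = 0.1749; after-tax cost = 4.71% × (1 − 23%) = 3.6267%.
Private placement notes: weight = 11.15/48.31 = 0.2308; after-tax cost = 9.4% × (1 − 23%) = 7.2380%.
Revolver drawn: weight = 3.95/48.31 = 0.0818; after-tax cost = 4.77% × (1 − 23%) = 3.6729%.
WACC = 0.5125 × 17.3900% + 0.1749 × 3.6267% + 0.2308 × 7.2380% + 0.0818 × 3.6729% = 11.5180%.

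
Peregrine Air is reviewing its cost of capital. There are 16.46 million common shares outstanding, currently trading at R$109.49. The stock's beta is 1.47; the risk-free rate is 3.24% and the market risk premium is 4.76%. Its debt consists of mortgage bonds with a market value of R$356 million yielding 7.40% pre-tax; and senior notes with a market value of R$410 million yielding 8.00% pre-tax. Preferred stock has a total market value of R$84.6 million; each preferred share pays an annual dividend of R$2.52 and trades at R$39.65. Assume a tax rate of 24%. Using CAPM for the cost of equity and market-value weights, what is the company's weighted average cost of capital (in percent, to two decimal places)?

8.85%

Cost of equity via CAPM: Re = 3.24% + 1.47 × 4.76% = 10.2372%.
Cost of preferred: Rp = 2.52 / 39.65 = 6.3556%.
Market value of equity E = 109.49 × 16.46m = 1802.2054m.
Total capital V = 1802.2054 + 84.6 + 356 + 410 = 2652.8054.
Equity: weight = 1802.2054/2652.8054 = 0.6794; cost = 10.2372%.
Preferred: weight = 84.6/2652.8054 = 0.0319; cost = 6.3556%.
Mortgage bonds: weight = 356/2652.8054 = 0.1342; after-tax cost = 7.4% × (1 − 24%) = 5.6240%.
Senior notes: weight = 410/2652.8054 = 0.1546; after-tax cost = 8% × (1 − 24%) = 6.0800%.
WACC = 0.6794 × 10.2372% + 0.0319 × 6.3556% + 0.1342 × 5.6240% + 0.1546 × 6.0800% = 8.8518%.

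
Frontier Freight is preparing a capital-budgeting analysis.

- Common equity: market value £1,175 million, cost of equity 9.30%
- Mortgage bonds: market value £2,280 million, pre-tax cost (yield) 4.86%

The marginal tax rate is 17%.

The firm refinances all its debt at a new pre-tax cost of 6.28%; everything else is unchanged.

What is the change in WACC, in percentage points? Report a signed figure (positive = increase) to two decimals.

+0.78 pp

Current WACC:
Total capital V = 1175 + 2280 = 3455.
Equity: weight = 1175/3455 = 0.3401; cost = 9.3%.
Mortgage bonds: weight = 2280/3455 = 0.6599; after-tax cost = 4.86% × (1 − 17%) = 4.0338%.
WACC = 0.3401 × 9.3000% + 0.6599 × 4.0338% = 5.8248%.
After the change:
Total capital V = 1175 + 2280 = 3455.
Equity: weight = 1175/3455 = 0.3401; cost = 9.3%.
Mortgage bonds: weight = 2280/3455 = 0.6599; after-tax cost = 6.28% × (1 − 17%) = 5.2124%.
WACC = 0.3401 × 9.3000% + 0.6599 × 5.2124% = 6.6025%.
Change in WACC = 6.6025% − 5.8248% = 0.7778 pp.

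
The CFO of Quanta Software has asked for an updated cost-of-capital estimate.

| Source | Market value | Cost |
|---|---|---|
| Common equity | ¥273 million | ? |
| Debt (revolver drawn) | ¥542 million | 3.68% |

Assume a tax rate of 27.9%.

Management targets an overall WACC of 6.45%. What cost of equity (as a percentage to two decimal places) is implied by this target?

Total capital V = 273 + 542 = 815.
Equity weight = 273/815 = 0.3350.
Revolver drawn weight = 542/815 = 0.6650.
Debt contribution = 0.6650 × 3.68% × (1 − 27.9%) = 1.7645%.
Required equity contribution = 6.45% − 1.7645% = 4.6855%.
Re = 4.6855% / 0.3350 = 13.9878%.

13.99%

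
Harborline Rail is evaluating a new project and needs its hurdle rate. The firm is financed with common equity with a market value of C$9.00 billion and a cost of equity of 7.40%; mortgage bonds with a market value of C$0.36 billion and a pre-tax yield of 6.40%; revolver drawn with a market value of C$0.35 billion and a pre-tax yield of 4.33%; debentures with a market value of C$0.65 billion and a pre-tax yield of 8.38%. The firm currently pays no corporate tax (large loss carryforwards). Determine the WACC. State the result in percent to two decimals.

7.32%

Total capital V = 9 + 0.36 + 0.35 + 0.65 = 10.36.
Equity: weight = 9/10.36 = 0.8687; cost = 7.4%.
Mortgage bonds: weight = 0.36/10.36 = 0.0347; after-tax cost = 6.4% × (1 − 0%) = 6.4000%.
Revolver drawn: weight = 0.35/10.36 = 0.0338; after-tax cost = 4.33% × (1 − 0%) = 4.3300%.
Debentures: weight = 0.65/10.36 = 0.0627; after-tax cost = 8.38% × (1 − 0%) = 8.3800%.
WACC = 0.8687 × 7.4000% + 0.0347 × 6.4000% + 0.0338 × 4.3300% + 0.0627 × 8.3800% = 7.3230%.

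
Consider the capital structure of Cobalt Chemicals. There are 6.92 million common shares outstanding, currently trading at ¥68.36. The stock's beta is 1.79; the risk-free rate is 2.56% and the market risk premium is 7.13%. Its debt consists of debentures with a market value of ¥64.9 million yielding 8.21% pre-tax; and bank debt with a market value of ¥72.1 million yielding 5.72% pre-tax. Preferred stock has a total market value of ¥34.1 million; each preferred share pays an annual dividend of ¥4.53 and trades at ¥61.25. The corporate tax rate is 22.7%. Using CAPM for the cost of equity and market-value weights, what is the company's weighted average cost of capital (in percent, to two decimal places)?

Cost of equity via CAPM: Re = 2.56% + 1.79 × 7.13% = 15.3227%.
Cost of preferred: Rp = 4.53 / 61.25 = 7.3959%.
Market value of equity E = 68.36 × 6.92m = 473.0512m.
Total capital V = 473.0512 + 34.1 + 64.9 + 72.1 = 644.1512.
Equity: weight = 473.0512/644.1512 = 0.7344; cost = 15.3227%.
Preferred: weight = 34.1/644.1512 = 0.0529; cost = 7.3959%.
Debentures: weight = 64.9/644.1512 = 0.1008; after-tax cost = 8.21% × (1 − 22.7%) = 6.3463%.
Bank debt: weight = 72.1/644.1512 = 0.1119; after-tax cost = 5.72% × (1 − 22.7%) = 4.4216%.
WACC = 0.7344 × 15.3227% + 0.0529 × 7.3959% + 0.1008 × 6.3463% + 0.1119 × 4.4216% = 12.7785%.

12.78%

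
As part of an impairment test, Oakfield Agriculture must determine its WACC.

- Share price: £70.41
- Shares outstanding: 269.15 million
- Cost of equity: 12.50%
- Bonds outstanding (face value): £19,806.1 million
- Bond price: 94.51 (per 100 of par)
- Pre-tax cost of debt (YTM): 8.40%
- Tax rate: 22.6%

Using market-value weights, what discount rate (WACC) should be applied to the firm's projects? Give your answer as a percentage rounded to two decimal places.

9.52%

Market value of equity E = 70.41 × 269.15m = 18950.8515m. Market value of debt D = 19806.1m × 94.51/100 = 18718.74511m.
Total capital V = 18950.8515 + 18718.74511 = 37669.59661.
Equity: weight = 18950.8515/37669.59661 = 0.5031; cost = 12.5%.
Bonds outstanding: weight = 18718.74511/37669.59661 = 0.4969; after-tax cost = 8.4% × (1 − 22.6%) = 6.5016%.
WACC = 0.5031 × 12.5000% + 0.4969 × 6.5016% = 9.5193%.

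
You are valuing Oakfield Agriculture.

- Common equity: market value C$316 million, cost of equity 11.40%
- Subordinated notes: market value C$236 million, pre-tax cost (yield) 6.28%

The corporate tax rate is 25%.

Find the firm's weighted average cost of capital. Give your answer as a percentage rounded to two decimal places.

8.54%

Total capital V = 316 + 236 = 552.
Equity: weight = 316/552 = 0.5725; cost = 11.4%.
Subordinated notes: weight = 236/552 = 0.4275; after-tax cost = 6.28% × (1 − 25%) = 4.7100%.
WACC = 0.5725 × 11.4000% + 0.4275 × 4.7100% = 8.5398%.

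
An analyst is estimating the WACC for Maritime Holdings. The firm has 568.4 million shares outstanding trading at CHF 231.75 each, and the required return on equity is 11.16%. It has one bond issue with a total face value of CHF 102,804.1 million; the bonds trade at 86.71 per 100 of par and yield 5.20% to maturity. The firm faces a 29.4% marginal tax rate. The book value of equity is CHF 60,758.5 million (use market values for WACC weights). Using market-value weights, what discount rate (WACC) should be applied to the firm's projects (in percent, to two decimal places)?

Market value of equity E = 231.75 × 568.4m = 131726.7m. Market value of debt D = 102804.1m × 86.71/100 = 89141.43511m.
Total capital V = 131726.7 + 89141.43511 = 220868.13511.
Equity: weight = 131726.7/220868.13511 = 0.5964; cost = 11.16%.
Bonds outstanding: weight = 89141.43511/220868.13511 = 0.4036; after-tax cost = 5.2% × (1 − 29.4%) = 3.6712%.
WACC = 0.5964 × 11.1600% + 0.4036 × 3.6712% = 8.1376%.

8.14%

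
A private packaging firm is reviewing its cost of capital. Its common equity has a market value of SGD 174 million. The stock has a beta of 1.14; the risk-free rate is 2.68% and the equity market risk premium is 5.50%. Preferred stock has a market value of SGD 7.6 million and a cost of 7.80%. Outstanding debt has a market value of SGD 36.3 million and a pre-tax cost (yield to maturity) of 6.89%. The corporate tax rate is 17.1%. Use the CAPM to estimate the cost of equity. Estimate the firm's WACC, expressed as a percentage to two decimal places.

Cost of equity via CAPM: Re = 2.68% + 1.14 × 5.5% = 8.9500%.
Total capital V = 174 + 7.6 + 36.3 = 217.9.
Equity: weight = 174/217.9 = 0.7985; cost = 8.95%.
Preferred: weight = 7.6/217.9 = 0.0349; cost = 7.8%.
Debt: weight = 36.3/217.9 = 0.1666; after-tax cost = 6.89% × (1 − 17.1%) = 5.7118%.
WACC = 0.7985 × 8.9500% + 0.0349 × 7.8000% + 0.1666 × 5.7118% = 8.3704%.

8.37%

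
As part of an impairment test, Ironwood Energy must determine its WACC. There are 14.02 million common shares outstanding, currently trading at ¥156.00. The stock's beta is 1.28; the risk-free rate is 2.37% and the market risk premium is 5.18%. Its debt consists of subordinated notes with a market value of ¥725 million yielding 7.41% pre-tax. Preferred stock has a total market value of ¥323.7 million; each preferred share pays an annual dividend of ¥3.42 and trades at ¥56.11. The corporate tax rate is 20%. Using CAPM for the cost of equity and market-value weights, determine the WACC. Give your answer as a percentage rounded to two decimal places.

Cost of equity via CAPM: Re = 2.37% + 1.28 × 5.18% = 9.0004%.
Cost of preferred: Rp = 3.42 / 56.11 = 6.0952%.
Market value of equity E = 156.0 × 14.02m = 2187.12m.
Total capital V = 2187.12 + 323.7 + 725 = 3235.82.
Equity: weight = 2187.12/3235.82 = 0.6759; cost = 9.0004%.
Preferred: weight = 323.7/3235.82 = 0.1000; cost = 6.0952%.
Subordinated notes: weight = 725/3235.82 = 0.2241; after-tax cost = 7.41% × (1 − 20%) = 5.9280%.
WACC = 0.6759 × 9.0004% + 0.1000 × 6.0952% + 0.2241 × 5.9280% = 8.0214%.

8.02%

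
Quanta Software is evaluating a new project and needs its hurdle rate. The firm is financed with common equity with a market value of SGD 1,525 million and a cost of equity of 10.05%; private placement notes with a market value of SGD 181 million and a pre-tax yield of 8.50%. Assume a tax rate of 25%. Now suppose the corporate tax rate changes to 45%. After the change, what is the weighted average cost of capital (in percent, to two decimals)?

After the change:
Total capital V = 1525 + 181 = 1706.
Equity: weight = 1525/1706 = 0.8939; cost = 10.05%.
Private placement notes: weight = 181/1706 = 0.1061; after-tax cost = 8.5% × (1 − 45%) = 4.6750%.
WACC = 0.8939 × 10.0500% + 0.1061 × 4.6750% = 9.4797%.

9.48%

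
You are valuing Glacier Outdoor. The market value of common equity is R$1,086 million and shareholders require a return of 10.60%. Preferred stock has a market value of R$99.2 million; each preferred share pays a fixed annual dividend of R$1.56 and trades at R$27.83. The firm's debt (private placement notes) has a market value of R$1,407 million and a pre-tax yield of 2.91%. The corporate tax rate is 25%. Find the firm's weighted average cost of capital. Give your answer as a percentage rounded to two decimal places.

5.84%

Cost of preferred: Rp = 1.56 / 27.83 = 5.6055%.
Total capital V = 1086 + 99.2 + 1407 = 2592.2.
Equity: weight = 1086/2592.2 = 0.4189; cost = 10.6%.
Preferred: weight = 99.2/2592.2 = 0.0383; cost = 5.6055%.
Private placement notes: weight = 1407/2592.2 = 0.5428; after-tax cost = 2.91% × (1 − 25%) = 2.1825%.
WACC = 0.4189 × 10.6000% + 0.0383 × 5.6055% + 0.5428 × 2.1825% = 5.8400%.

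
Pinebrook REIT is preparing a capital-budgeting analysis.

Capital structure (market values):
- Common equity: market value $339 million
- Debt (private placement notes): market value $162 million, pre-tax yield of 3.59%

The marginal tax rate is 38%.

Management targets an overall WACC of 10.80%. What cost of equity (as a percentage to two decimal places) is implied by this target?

Total capital V = 339 + 162 = 501.
Equity weight = 339/501 = 0.6766.
Private placement notes weight = 162/501 = 0.3234.
Debt contribution = 0.3234 × 3.59% × (1 − 38%) = 0.7197%.
Required equity contribution = 10.8% − 0.7197% = 10.0803%.
Re = 10.0803% / 0.6766 = 14.8974%.

14.90%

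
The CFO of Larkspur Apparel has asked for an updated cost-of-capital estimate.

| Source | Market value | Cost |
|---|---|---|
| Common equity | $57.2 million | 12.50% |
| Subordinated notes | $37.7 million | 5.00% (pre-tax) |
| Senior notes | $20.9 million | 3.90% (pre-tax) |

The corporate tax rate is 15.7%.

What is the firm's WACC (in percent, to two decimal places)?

Total capital V = 57.2 + 37.7 + 20.9 = 115.8.
Equity: weight = 57.2/115.8 = 0.4940; cost = 12.5%.
Subordinated notes: weight = 37.7/115.8 = 0.3256; after-tax cost = 5% × (1 − 15.7%) = 4.2150%.
Senior notes: weight = 20.9/115.8 = 0.1805; after-tax cost = 3.9% × (1 − 15.7%) = 3.2877%.
WACC = 0.4940 × 12.5000% + 0.3256 × 4.2150% + 0.1805 × 3.2877% = 8.1401%.

8.14%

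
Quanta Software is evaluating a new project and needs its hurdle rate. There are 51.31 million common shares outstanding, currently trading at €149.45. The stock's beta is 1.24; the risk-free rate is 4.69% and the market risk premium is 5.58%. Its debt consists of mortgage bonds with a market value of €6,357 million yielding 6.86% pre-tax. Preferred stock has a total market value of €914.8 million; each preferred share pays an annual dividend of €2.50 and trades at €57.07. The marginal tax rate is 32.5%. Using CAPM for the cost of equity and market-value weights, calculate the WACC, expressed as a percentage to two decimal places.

Cost of equity via CAPM: Re = 4.69% + 1.24 × 5.58% = 11.6092%.
Cost of preferred: Rp = 2.5 / 57.07 = 4.3806%.
Market value of equity E = 149.45 × 51.31m = 7668.2795m.
Total capital V = 7668.2795 + 914.8 + 6357 = 14940.0795.
Equity: weight = 7668.2795/14940.0795 = 0.5133; cost = 11.6092%.
Preferred: weight = 914.8/14940.0795 = 0.0612; cost = 4.3806%.
Mortgage bonds: weight = 6357/14940.0795 = 0.4255; after-tax cost = 6.86% × (1 − 32.5%) = 4.6305%.
WACC = 0.5133 × 11.6092% + 0.0612 × 4.3806% + 0.4255 × 4.6305% = 8.1971%.

8.20%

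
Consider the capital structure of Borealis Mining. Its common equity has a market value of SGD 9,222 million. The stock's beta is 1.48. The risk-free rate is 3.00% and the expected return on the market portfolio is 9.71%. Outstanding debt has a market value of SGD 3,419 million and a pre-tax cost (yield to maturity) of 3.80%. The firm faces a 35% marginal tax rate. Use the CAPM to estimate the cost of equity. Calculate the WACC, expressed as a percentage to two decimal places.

Market risk premium = 9.71% − 3.0% = 6.71%.
Cost of equity via CAPM: Re = 3.0% + 1.48 × 6.71% = 12.9308%.
Total capital V = 9222 + 3419 = 12641.
Equity: weight = 9222/12641 = 0.7295; cost = 12.9308%.
Debt: weight = 3419/12641 = 0.2705; after-tax cost = 3.8% × (1 − 35%) = 2.4700%.
WACC = 0.7295 × 12.9308% + 0.2705 × 2.4700% = 10.1015%.

10.10%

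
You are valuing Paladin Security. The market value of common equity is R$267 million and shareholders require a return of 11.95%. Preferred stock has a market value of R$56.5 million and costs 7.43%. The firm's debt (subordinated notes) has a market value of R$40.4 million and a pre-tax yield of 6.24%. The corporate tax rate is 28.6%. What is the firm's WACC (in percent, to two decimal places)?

10.42%

Total capital V = 267 + 56.5 + 40.4 = 363.9.
Equity: weight = 267/363.9 = 0.7337; cost = 11.95%.
Preferred: weight = 56.5/363.9 = 0.1553; cost = 7.43%.
Subordinated notes: weight = 40.4/363.9 = 0.1110; after-tax cost = 6.24% × (1 − 28.6%) = 4.4554%.
WACC = 0.7337 × 11.9500% + 0.1553 × 7.4300% + 0.1110 × 4.4554% = 10.4162%.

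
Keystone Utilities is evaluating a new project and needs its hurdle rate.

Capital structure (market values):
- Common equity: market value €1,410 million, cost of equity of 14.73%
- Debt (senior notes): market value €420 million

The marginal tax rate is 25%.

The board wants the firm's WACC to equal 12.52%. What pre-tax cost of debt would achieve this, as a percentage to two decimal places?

6.80%

Total capital V = 1410 + 420 = 1830.
Equity weight = 1410/1830 = 0.7705.
Senior notes weight = 420/1830 = 0.2295.
Equity contribution = 0.7705 × 14.73% = 11.3493%.
Remaining for debt = 12.52% − 11.3493% = 1.1707%.
Rd × (1 − 25%) × 0.2295 = 1.1707%  ⇒  Rd = 6.8010%.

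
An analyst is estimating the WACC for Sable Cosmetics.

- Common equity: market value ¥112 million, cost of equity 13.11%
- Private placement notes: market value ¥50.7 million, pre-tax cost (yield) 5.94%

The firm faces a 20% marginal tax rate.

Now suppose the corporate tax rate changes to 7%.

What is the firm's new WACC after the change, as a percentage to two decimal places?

10.75%

After the change:
Total capital V = 112 + 50.7 = 162.7.
Equity: weight = 112/162.7 = 0.6884; cost = 13.11%.
Private placement notes: weight = 50.7/162.7 = 0.3116; after-tax cost = 5.94% × (1 − 7%) = 5.5242%.
WACC = 0.6884 × 13.1100% + 0.3116 × 5.5242% = 10.7461%.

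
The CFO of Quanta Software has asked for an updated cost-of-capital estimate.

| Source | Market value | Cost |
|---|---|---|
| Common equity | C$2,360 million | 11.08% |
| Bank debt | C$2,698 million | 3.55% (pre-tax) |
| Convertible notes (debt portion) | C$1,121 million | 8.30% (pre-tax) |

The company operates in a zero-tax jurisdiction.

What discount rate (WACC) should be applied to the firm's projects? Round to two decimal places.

7.29%

Total capital V = 2360 + 2698 + 1121 = 6179.
Equity: weight = 2360/6179 = 0.3819; cost = 11.08%.
Bank debt: weight = 2698/6179 = 0.4366; after-tax cost = 3.55% × (1 − 0%) = 3.5500%.
Convertible notes (debt portion): weight = 1121/6179 = 0.1814; after-tax cost = 8.3% × (1 − 0%) = 8.3000%.
WACC = 0.3819 × 11.0800% + 0.4366 × 3.5500% + 0.1814 × 8.3000% = 7.2877%.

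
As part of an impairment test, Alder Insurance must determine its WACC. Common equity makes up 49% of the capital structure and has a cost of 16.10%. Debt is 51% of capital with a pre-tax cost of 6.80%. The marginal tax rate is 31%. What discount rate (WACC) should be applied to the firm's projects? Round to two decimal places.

After-tax cost of debt = 6.8% × (1 − 31%) = 4.6920%.
WACC = 0.490 × 16.1000% + 0.510 × 4.6920% = 10.2819%.

10.28%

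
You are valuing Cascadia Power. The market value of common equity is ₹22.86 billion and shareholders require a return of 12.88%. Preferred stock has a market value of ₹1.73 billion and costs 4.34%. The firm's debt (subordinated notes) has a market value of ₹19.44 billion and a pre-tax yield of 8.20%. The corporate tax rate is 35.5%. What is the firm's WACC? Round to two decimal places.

Total capital V = 22.86 + 1.73 + 19.44 = 44.03.
Equity: weight = 22.86/44.03 = 0.5192; cost = 12.88%.
Preferred: weight = 1.73/44.03 = 0.0393; cost = 4.34%.
Subordinated notes: weight = 19.44/44.03 = 0.4415; after-tax cost = 8.2% × (1 − 35.5%) = 5.2890%.
WACC = 0.5192 × 12.8800% + 0.0393 × 4.3400% + 0.4415 × 5.2890% = 9.1929%.

9.19%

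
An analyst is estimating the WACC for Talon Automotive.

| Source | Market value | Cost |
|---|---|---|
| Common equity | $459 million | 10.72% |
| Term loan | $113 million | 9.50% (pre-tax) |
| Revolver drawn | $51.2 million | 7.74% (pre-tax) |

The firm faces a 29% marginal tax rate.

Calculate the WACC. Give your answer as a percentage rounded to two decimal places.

Total capital V = 459 + 113 + 51.2 = 623.2.
Equity: weight = 459/623.2 = 0.7365; cost = 10.72%.
Term loan: weight = 113/623.2 = 0.1813; after-tax cost = 9.5% × (1 − 29%) = 6.7450%.
Revolver drawn: weight = 51.2/623.2 = 0.0822; after-tax cost = 7.74% × (1 − 29%) = 5.4954%.
WACC = 0.7365 × 10.7200% + 0.1813 × 6.7450% + 0.0822 × 5.4954% = 9.5700%.

9.57%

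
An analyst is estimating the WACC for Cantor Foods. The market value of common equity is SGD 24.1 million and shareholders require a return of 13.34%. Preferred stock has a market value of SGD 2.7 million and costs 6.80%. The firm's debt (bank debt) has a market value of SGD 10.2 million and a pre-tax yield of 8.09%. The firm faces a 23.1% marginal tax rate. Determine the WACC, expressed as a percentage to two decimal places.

10.90%

Total capital V = 24.1 + 2.7 + 10.2 = 37.
Equity: weight = 24.1/37 = 0.6514; cost = 13.34%.
Preferred: weight = 2.7/37 = 0.0730; cost = 6.8%.
Bank debt: weight = 10.2/37 = 0.2757; after-tax cost = 8.09% × (1 − 23.1%) = 6.2212%.
WACC = 0.6514 × 13.3400% + 0.0730 × 6.8000% + 0.2757 × 6.2212% = 10.9003%.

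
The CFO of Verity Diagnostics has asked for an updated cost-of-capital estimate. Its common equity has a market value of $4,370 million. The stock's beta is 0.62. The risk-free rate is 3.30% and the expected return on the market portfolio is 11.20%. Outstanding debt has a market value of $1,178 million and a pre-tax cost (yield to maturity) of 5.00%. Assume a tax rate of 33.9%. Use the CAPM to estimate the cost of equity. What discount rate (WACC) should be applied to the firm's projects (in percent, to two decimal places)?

7.16%

Market risk premium = 11.2% − 3.3% = 7.9%.
Cost of equity via CAPM: Re = 3.3% + 0.62 × 7.9% = 8.1980%.
Total capital V = 4370 + 1178 = 5548.
Equity: weight = 4370/5548 = 0.7877; cost = 8.198%.
Debt: weight = 1178/5548 = 0.2123; after-tax cost = 5% × (1 − 33.9%) = 3.3050%.
WACC = 0.7877 × 8.1980% + 0.2123 × 3.3050% = 7.1591%.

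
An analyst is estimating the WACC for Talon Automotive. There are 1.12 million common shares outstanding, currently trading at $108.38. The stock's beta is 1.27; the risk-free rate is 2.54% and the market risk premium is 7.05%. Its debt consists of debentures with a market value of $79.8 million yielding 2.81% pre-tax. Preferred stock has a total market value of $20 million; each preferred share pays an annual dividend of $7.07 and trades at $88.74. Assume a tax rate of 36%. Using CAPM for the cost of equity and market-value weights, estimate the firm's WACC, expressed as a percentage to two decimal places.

Cost of equity via CAPM: Re = 2.54% + 1.27 × 7.05% = 11.4935%.
Cost of preferred: Rp = 7.07 / 88.74 = 7.9671%.
Market value of equity E = 108.38 × 1.12m = 121.3856m.
Total capital V = 121.3856 + 20 + 79.8 = 221.1856.
Equity: weight = 121.3856/221.1856 = 0.5488; cost = 11.4935%.
Preferred: weight = 20/221.1856 = 0.0904; cost = 7.9671%.
Debentures: weight = 79.8/221.1856 = 0.3608; after-tax cost = 2.81% × (1 − 36%) = 1.7984%.
WACC = 0.5488 × 11.4935% + 0.0904 × 7.9671% + 0.3608 × 1.7984% = 7.6768%.

7.68%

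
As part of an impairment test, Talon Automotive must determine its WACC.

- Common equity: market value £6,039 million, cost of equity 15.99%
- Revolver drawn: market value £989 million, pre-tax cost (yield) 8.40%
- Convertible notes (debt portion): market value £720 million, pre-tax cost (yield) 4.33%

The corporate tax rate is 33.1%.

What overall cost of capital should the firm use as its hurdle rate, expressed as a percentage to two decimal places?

13.45%

Total capital V = 6039 + 989 + 720 = 7748.
Equity: weight = 6039/7748 = 0.7794; cost = 15.99%.
Revolver drawn: weight = 989/7748 = 0.1276; after-tax cost = 8.4% × (1 − 33.1%) = 5.6196%.
Convertible notes (debt portion): weight = 720/7748 = 0.0929; after-tax cost = 4.33% × (1 − 33.1%) = 2.8968%.
WACC = 0.7794 × 15.9900% + 0.1276 × 5.6196% + 0.0929 × 2.8968% = 13.4495%.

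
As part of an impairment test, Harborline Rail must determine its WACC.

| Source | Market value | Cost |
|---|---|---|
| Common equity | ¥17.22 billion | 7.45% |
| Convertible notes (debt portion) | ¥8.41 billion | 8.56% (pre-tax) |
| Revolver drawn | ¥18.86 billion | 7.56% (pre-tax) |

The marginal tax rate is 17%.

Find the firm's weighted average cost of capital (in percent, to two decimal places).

6.89%

Total capital V = 17.22 + 8.41 + 18.86 = 44.49.
Equity: weight = 17.22/44.49 = 0.3871; cost = 7.45%.
Convertible notes (debt portion): weight = 8.41/44.49 = 0.1890; after-tax cost = 8.56% × (1 − 17%) = 7.1048%.
Revolver drawn: weight = 18.86/44.49 = 0.4239; after-tax cost = 7.56% × (1 − 17%) = 6.2748%.
WACC = 0.3871 × 7.4500% + 0.1890 × 7.1048% + 0.4239 × 6.2748% = 6.8866%.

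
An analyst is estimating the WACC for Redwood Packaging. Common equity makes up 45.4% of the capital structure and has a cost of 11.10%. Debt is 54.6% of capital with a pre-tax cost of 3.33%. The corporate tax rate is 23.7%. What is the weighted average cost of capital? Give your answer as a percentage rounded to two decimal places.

After-tax cost of debt = 3.33% × (1 − 23.7%) = 2.5408%.
WACC = 0.454 × 11.1000% + 0.546 × 2.5408% = 6.4267%.

6.43%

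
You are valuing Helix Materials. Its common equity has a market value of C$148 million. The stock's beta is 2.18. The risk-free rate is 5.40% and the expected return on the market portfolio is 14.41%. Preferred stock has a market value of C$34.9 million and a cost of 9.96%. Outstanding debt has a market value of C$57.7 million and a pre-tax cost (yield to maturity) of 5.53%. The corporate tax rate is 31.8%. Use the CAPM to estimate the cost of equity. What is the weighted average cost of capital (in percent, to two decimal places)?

Market risk premium = 14.41% − 5.4% = 9.01%.
Cost of equity via CAPM: Re = 5.4% + 2.18 × 9.01% = 25.0418%.
Total capital V = 148 + 34.9 + 57.7 = 240.6.
Equity: weight = 148/240.6 = 0.6151; cost = 25.0418%.
Preferred: weight = 34.9/240.6 = 0.1451; cost = 9.96%.
Debt: weight = 57.7/240.6 = 0.2398; after-tax cost = 5.53% × (1 − 31.8%) = 3.7715%.
WACC = 0.6151 × 25.0418% + 0.1451 × 9.9600% + 0.2398 × 3.7715% = 17.7531%.

17.75%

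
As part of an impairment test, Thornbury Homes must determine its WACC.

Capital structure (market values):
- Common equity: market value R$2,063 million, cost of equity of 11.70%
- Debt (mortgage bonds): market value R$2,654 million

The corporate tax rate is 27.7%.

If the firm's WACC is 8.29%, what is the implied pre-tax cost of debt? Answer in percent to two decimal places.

7.80%

Total capital V = 2063 + 2654 = 4717.
Equity weight = 2063/4717 = 0.4374.
Mortgage bonds weight = 2654/4717 = 0.5626.
Equity contribution = 0.4374 × 11.7% = 5.1170%.
Remaining for debt = 8.29% − 5.1170% = 3.1730%.
Rd × (1 − 27.7%) × 0.5626 = 3.1730%  ⇒  Rd = 7.7999%.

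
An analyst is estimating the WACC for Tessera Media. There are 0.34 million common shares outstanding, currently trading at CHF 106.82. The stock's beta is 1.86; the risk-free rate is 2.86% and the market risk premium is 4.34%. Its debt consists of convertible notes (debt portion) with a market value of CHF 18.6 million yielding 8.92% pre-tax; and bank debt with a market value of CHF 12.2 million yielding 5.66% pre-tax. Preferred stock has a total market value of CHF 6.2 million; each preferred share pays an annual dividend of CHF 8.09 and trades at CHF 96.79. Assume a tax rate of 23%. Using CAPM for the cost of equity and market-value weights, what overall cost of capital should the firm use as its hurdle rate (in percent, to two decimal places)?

Cost of equity via CAPM: Re = 2.86% + 1.86 × 4.34% = 10.9324%.
Cost of preferred: Rp = 8.09 / 96.79 = 8.3583%.
Market value of equity E = 106.82 × 0.34m = 36.3188m.
Total capital V = 36.3188 + 6.2 + 18.6 + 12.2 = 73.3188.
Equity: weight = 36.3188/73.3188 = 0.4954; cost = 10.9324%.
Preferred: weight = 6.2/73.3188 = 0.0846; cost = 8.3583%.
Convertible notes (debt portion): weight = 18.6/73.3188 = 0.2537; after-tax cost = 8.92% × (1 − 23%) = 6.8684%.
Bank debt: weight = 12.2/73.3188 = 0.1664; after-tax cost = 5.66% × (1 − 23%) = 4.3582%.
WACC = 0.4954 × 10.9324% + 0.0846 × 8.3583% + 0.2537 × 6.8684% + 0.1664 × 4.3582% = 8.5898%.

8.59%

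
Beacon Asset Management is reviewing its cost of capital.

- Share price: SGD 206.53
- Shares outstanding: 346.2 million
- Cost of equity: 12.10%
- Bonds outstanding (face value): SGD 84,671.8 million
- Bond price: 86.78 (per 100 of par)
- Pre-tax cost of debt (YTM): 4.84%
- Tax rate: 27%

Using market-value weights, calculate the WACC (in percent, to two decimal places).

Market value of equity E = 206.53 × 346.2m = 71500.686m. Market value of debt D = 84671.8m × 86.78/100 = 73478.18804m.
Total capital V = 71500.686 + 73478.18804 = 144978.87404.
Equity: weight = 71500.686/144978.87404 = 0.4932; cost = 12.1%.
Bonds outstanding: weight = 73478.18804/144978.87404 = 0.5068; after-tax cost = 4.84% × (1 − 27%) = 3.5332%.
WACC = 0.4932 × 12.1000% + 0.5068 × 3.5332% = 7.7582%.

7.76%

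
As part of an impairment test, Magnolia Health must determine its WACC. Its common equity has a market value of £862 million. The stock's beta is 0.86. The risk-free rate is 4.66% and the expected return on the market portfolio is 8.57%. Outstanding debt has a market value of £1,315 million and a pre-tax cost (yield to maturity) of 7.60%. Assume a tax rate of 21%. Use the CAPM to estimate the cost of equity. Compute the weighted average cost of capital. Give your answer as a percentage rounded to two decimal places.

Market risk premium = 8.57% − 4.66% = 3.91%.
Cost of equity via CAPM: Re = 4.66% + 0.86 × 3.91% = 8.0226%.
Total capital V = 862 + 1315 = 2177.
Equity: weight = 862/2177 = 0.3960; cost = 8.0226%.
Debt: weight = 1315/2177 = 0.6040; after-tax cost = 7.6% × (1 − 21%) = 6.0040%.
WACC = 0.3960 × 8.0226% + 0.6040 × 6.0040% = 6.8033%.

6.80%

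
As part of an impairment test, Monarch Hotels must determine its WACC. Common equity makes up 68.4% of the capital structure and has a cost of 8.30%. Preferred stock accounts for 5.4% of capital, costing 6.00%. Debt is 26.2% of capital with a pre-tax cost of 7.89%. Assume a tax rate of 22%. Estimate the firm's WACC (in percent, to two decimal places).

After-tax cost of debt = 7.89% × (1 − 22%) = 6.1542%.
WACC = 0.684 × 8.3000% + 0.054 × 6.0000% + 0.262 × 6.1542% = 7.6136%.

7.61%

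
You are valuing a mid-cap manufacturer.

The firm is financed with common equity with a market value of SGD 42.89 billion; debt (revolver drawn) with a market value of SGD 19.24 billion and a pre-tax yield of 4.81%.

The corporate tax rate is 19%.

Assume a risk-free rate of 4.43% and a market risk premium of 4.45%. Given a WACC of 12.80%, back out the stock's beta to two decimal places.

Total capital V = 42.89 + 19.24 = 62.13.
Equity weight = 42.89/62.13 = 0.6903.
Revolver drawn weight = 19.24/62.13 = 0.3097.
Debt contribution = 0.3097 × 4.81% × (1 − 19%) = 1.2065%.
Required equity contribution = 12.8% − 1.2065% = 11.5935%  ⇒  Re = 16.7942%.
CAPM: 16.7942% = 4.43% + β × 4.45%  ⇒  β = 2.7785.

2.78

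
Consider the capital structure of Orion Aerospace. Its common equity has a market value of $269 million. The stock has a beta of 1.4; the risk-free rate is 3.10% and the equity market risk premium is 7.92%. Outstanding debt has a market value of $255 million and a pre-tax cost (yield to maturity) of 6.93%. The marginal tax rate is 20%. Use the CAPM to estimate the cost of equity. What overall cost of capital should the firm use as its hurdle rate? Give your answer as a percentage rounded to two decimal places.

9.98%

Cost of equity via CAPM: Re = 3.1% + 1.4 × 7.92% = 14.1880%.
Total capital V = 269 + 255 = 524.
Equity: weight = 269/524 = 0.5134; cost = 14.188%.
Debt: weight = 255/524 = 0.4866; after-tax cost = 6.93% × (1 − 20%) = 5.5440%.
WACC = 0.5134 × 14.1880% + 0.4866 × 5.5440% = 9.9815%.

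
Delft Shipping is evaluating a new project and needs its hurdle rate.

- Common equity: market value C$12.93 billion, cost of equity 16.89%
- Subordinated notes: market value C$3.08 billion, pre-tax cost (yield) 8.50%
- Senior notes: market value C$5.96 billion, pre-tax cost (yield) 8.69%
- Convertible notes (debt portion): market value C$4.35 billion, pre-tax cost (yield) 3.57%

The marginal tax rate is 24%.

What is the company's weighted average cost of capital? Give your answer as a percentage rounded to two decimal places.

Total capital V = 12.93 + 3.08 + 5.96 + 4.35 = 26.32.
Equity: weight = 12.93/26.32 = 0.4913; cost = 16.89%.
Subordinated notes: weight = 3.08/26.32 = 0.1170; after-tax cost = 8.5% × (1 − 24%) = 6.4600%.
Senior notes: weight = 5.96/26.32 = 0.2264; after-tax cost = 8.69% × (1 − 24%) = 6.6044%.
Convertible notes (debt portion): weight = 4.35/26.32 = 0.1653; after-tax cost = 3.57% × (1 − 24%) = 2.7132%.
WACC = 0.4913 × 16.8900% + 0.1170 × 6.4600% + 0.2264 × 6.6044% + 0.1653 × 2.7132% = 10.9973%.

11.00%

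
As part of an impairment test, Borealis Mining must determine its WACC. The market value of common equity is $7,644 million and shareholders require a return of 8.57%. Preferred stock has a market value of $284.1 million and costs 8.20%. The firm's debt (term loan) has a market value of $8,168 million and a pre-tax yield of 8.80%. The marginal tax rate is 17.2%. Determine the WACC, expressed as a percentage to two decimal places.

Total capital V = 7644 + 284.1 + 8168 = 16096.1.
Equity: weight = 7644/16096.1 = 0.4749; cost = 8.57%.
Preferred: weight = 284.1/16096.1 = 0.0177; cost = 8.2%.
Term loan: weight = 8168/16096.1 = 0.5075; after-tax cost = 8.8% × (1 − 17.2%) = 7.2864%.
WACC = 0.4749 × 8.5700% + 0.0177 × 8.2000% + 0.5075 × 7.2864% = 7.9121%.

7.91%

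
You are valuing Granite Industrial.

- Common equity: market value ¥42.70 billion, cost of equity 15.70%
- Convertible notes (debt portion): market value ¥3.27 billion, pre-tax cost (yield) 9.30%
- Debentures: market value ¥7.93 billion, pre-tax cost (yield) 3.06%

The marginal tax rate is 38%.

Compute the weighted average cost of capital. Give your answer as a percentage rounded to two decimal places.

Total capital V = 42.7 + 3.27 + 7.93 = 53.9.
Equity: weight = 42.7/53.9 = 0.7922; cost = 15.7%.
Convertible notes (debt portion): weight = 3.27/53.9 = 0.0607; after-tax cost = 9.3% × (1 − 38%) = 5.7660%.
Debentures: weight = 7.93/53.9 = 0.1471; after-tax cost = 3.06% × (1 − 38%) = 1.8972%.
WACC = 0.7922 × 15.7000% + 0.0607 × 5.7660% + 0.1471 × 1.8972% = 13.0666%.

13.07%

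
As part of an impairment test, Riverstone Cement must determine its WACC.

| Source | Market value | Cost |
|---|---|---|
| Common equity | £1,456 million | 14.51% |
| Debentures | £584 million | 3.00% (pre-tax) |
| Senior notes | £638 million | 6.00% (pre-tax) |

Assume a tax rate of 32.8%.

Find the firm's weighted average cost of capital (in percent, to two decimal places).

Total capital V = 1456 + 584 + 638 = 2678.
Equity: weight = 1456/2678 = 0.5437; cost = 14.51%.
Debentures: weight = 584/2678 = 0.2181; after-tax cost = 3% × (1 − 32.8%) = 2.0160%.
Senior notes: weight = 638/2678 = 0.2382; after-tax cost = 6% × (1 − 32.8%) = 4.0320%.
WACC = 0.5437 × 14.5100% + 0.2181 × 2.0160% + 0.2382 × 4.0320% = 9.2891%.

9.29%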